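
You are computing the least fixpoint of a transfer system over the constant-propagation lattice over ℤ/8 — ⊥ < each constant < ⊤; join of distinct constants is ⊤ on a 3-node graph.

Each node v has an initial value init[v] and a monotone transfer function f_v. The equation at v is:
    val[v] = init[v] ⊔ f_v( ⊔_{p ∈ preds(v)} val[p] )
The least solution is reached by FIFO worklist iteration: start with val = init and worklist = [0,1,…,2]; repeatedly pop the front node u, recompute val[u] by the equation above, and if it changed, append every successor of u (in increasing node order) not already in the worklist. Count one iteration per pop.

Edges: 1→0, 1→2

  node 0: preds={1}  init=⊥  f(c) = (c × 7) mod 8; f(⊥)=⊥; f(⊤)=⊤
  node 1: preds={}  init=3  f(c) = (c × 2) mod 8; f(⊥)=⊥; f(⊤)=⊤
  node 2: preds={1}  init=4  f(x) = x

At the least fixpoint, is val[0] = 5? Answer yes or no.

yes

Iteration log — 3 steps:
  step 1. node 0  ⊔preds=3  new=5  old=⊥  +wl: 
  step 2. node 1  ⊔preds=⊥  new=3  stable
  step 3. node 2  ⊔preds=3  new=⊤  old=4  +wl: 

Least fixpoint reached:
  node 0: 5
  node 1: 3
  node 2: ⊤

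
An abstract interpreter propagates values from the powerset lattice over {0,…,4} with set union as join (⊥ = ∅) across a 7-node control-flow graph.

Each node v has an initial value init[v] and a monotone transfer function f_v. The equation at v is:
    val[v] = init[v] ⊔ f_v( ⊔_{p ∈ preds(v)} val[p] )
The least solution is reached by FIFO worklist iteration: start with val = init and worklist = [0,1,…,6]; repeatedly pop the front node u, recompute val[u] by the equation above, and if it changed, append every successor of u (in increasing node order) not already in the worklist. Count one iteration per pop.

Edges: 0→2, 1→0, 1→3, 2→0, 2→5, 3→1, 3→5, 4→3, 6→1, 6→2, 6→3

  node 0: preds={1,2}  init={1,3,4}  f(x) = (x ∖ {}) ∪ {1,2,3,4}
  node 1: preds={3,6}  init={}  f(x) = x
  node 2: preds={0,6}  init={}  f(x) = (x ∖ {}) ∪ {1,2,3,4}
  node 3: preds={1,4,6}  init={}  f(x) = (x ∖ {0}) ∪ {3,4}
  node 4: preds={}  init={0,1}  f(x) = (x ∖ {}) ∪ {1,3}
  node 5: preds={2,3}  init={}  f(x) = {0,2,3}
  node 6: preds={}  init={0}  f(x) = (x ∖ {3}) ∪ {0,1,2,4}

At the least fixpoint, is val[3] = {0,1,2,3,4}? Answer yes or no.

Worklist (14 pops):
  #1 pop 0: in={} → {1,2,3,4} (was {1,3,4}); enqueue []
  #2 pop 1: in={0} → {0} (was {}); enqueue [0]
  #3 pop 2: in={0,1,2,3,4} → {0,1,2,3,4} (was {}); enqueue []
  #4 pop 3: in={0,1} → {1,3,4} (was {}); enqueue [1]
  #5 pop 4: in={} → {0,1,3} (was {0,1}); enqueue [3]
  #6 pop 5: in={0,1,2,3,4} → {0,2,3} (was {}); enqueue []
  #7 pop 6: in={} → {0,1,2,4} (was {0}); enqueue [2]
  #8 pop 0: in={0,1,2,3,4} → {0,1,2,3,4} (was {1,2,3,4}); enqueue []
  #9 pop 1: in={0,1,2,3,4} → {0,1,2,3,4} (was {0}); enqueue [0]
  #10 pop 3: in={0,1,2,3,4} → {1,2,3,4} (was {1,3,4}); enqueue [1,5]
  #11 pop 2: in={0,1,2,3,4} → {0,1,2,3,4} (no change)
  #12 pop 0: in={0,1,2,3,4} → {0,1,2,3,4} (no change)
  #13 pop 1: in={0,1,2,3,4} → {0,1,2,3,4} (no change)
  #14 pop 5: in={0,1,2,3,4} → {0,2,3} (no change)

Fixpoint:
  val[0] = {0,1,2,3,4}
  val[1] = {0,1,2,3,4}
  val[2] = {0,1,2,3,4}
  val[3] = {1,2,3,4}
  val[4] = {0,1,3}
  val[5] = {0,2,3}
  val[6] = {0,1,2,4}

no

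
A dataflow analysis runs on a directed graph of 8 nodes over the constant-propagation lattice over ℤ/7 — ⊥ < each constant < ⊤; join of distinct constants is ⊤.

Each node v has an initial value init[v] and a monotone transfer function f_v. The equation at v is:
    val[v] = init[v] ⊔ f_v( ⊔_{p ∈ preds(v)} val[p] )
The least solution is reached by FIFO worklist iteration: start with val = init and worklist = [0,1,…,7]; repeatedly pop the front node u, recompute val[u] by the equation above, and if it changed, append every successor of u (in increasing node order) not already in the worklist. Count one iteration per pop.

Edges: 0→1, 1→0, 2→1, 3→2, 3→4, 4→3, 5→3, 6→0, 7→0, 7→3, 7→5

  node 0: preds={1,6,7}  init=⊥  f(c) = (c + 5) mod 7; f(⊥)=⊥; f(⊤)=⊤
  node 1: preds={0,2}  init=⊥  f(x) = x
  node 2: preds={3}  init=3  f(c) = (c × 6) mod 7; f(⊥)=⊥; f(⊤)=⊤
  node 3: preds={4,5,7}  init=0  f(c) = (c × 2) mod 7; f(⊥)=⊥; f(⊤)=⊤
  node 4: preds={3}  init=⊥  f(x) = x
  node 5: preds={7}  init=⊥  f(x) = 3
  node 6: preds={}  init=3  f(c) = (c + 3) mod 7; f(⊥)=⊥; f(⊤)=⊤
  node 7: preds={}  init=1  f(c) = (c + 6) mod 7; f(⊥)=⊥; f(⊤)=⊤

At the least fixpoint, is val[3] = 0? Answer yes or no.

Trace (12 dequeues):
  [1] u=0 | in ⊤ | out ⊤ | prev ⊥ | push {}
  [2] u=1 | in ⊤ | out ⊤ | prev ⊥ | push {0}
  [3] u=2 | in 0 | out ⊤ | prev 3 | push {1}
  [4] u=3 | in 1 | out ⊤ | prev 0 | push {2}
  [5] u=4 | in ⊤ | out ⊤ | prev ⊥ | push {3}
  [6] u=5 | in 1 | out 3 | prev ⊥ | push {}
  [7] u=6 | in ⊥ | out 3 | ==
  [8] u=7 | in ⊥ | out 1 | ==
  [9] u=0 | in ⊤ | out ⊤ | ==
  [10] u=1 | in ⊤ | out ⊤ | ==
  [11] u=2 | in ⊤ | out ⊤ | ==
  [12] u=3 | in ⊤ | out ⊤ | ==

Converged values:
  [0] ⊤
  [1] ⊤
  [2] ⊤
  [3] ⊤
  [4] ⊤
  [5] 3
  [6] 3
  [7] 1

no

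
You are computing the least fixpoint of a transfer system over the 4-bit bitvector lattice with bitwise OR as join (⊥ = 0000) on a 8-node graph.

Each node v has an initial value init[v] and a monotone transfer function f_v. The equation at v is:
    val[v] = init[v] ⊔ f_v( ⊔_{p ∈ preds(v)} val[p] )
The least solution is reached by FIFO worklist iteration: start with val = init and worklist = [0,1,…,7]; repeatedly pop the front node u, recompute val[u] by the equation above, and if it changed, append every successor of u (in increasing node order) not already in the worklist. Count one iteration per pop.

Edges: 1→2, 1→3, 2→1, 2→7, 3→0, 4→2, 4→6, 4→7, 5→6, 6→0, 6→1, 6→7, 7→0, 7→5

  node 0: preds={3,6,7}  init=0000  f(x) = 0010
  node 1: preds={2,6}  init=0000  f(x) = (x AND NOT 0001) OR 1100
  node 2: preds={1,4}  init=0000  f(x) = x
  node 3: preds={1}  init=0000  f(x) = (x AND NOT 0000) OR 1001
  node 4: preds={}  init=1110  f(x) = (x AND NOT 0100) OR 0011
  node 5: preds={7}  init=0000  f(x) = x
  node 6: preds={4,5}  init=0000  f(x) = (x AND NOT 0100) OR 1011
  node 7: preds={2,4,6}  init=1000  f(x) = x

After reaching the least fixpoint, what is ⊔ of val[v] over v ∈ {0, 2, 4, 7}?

Trace (17 dequeues):
  [1] u=0 | in 1000 | out 0010 | prev 0000 | push {}
  [2] u=1 | in 0000 | out 1100 | prev 0000 | push {}
  [3] u=2 | in 1110 | out 1110 | prev 0000 | push {1}
  [4] u=3 | in 1100 | out 1101 | prev 0000 | push {0}
  [5] u=4 | in 0000 | out 1111 | prev 1110 | push {2}
  [6] u=5 | in 1000 | out 1000 | prev 0000 | push {}
  [7] u=6 | in 1111 | out 1011 | prev 0000 | push {}
  [8] u=7 | in 1111 | out 1111 | prev 1000 | push {5}
  [9] u=1 | in 1111 | out 1110 | prev 1100 | push {3}
  [10] u=0 | in 1111 | out 0010 | ==
  [11] u=2 | in 1111 | out 1111 | prev 1110 | push {1,7}
  [12] u=5 | in 1111 | out 1111 | prev 1000 | push {6}
  [13] u=3 | in 1110 | out 1111 | prev 1101 | push {0}
  [14] u=1 | in 1111 | out 1110 | ==
  [15] u=7 | in 1111 | out 1111 | ==
  [16] u=6 | in 1111 | out 1011 | ==
  [17] u=0 | in 1111 | out 0010 | ==

Converged values:
  [0] 0010
  [1] 1110
  [2] 1111
  [3] 1111
  [4] 1111
  [5] 1111
  [6] 1011
  [7] 1111

1111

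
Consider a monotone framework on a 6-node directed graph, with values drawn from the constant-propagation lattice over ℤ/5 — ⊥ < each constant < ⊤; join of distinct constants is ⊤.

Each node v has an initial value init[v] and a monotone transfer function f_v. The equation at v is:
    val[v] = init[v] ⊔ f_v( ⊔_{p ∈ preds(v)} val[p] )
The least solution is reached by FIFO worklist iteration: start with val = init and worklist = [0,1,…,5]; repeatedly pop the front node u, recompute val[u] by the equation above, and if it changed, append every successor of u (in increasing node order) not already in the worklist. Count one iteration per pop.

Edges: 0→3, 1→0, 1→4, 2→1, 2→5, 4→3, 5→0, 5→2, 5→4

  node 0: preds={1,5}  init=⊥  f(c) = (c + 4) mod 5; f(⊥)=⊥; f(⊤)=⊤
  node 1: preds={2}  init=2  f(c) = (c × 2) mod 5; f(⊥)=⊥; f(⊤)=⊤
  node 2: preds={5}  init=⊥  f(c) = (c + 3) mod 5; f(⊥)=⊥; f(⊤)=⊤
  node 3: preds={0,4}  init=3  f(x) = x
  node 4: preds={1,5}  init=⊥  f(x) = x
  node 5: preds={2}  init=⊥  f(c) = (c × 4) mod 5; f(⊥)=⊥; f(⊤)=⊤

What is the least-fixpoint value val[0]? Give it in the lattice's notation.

Iteration log — 7 steps:
  step 1. node 0  ⊔preds=2  new=1  old=⊥  +wl: 
  step 2. node 1  ⊔preds=⊥  new=2  stable
  step 3. node 2  ⊔preds=⊥  new=⊥  stable
  step 4. node 3  ⊔preds=1  new=⊤  old=3  +wl: 
  step 5. node 4  ⊔preds=2  new=2  old=⊥  +wl: 3
  step 6. node 5  ⊔preds=⊥  new=⊥  stable
  step 7. node 3  ⊔preds=⊤  new=⊤  stable

Least fixpoint reached:
  node 0: 1
  node 1: 2
  node 2: ⊥
  node 3: ⊤
  node 4: 2
  node 5: ⊥

1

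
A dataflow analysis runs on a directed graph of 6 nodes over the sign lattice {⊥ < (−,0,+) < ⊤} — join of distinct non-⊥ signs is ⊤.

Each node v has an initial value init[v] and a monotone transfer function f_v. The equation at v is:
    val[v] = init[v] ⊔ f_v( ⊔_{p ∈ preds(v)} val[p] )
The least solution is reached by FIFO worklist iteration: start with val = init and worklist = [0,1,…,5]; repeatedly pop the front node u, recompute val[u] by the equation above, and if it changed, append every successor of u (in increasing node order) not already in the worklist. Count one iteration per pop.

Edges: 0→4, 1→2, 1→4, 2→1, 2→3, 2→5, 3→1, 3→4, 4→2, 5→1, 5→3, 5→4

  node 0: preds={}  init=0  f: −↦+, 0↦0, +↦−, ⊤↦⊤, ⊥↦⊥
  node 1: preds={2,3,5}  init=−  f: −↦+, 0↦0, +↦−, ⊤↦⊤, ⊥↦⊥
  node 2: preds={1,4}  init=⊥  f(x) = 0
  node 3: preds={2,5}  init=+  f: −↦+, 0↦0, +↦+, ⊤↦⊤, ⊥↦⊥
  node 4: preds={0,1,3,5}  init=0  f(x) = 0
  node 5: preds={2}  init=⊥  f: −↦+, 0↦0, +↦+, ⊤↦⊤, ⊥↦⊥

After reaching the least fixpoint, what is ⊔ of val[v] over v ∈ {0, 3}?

Worklist (10 pops):
  #1 pop 0: in=⊥ → 0 (no change)
  #2 pop 1: in=+ → − (no change)
  #3 pop 2: in=⊤ → 0 (was ⊥); enqueue [1]
  #4 pop 3: in=0 → ⊤ (was +); enqueue []
  #5 pop 4: in=⊤ → 0 (no change)
  #6 pop 5: in=0 → 0 (was ⊥); enqueue [3,4]
  #7 pop 1: in=⊤ → ⊤ (was −); enqueue [2]
  #8 pop 3: in=0 → ⊤ (no change)
  #9 pop 4: in=⊤ → 0 (no change)
  #10 pop 2: in=⊤ → 0 (no change)

Fixpoint:
  val[0] = 0
  val[1] = ⊤
  val[2] = 0
  val[3] = ⊤
  val[4] = 0
  val[5] = 0

⊤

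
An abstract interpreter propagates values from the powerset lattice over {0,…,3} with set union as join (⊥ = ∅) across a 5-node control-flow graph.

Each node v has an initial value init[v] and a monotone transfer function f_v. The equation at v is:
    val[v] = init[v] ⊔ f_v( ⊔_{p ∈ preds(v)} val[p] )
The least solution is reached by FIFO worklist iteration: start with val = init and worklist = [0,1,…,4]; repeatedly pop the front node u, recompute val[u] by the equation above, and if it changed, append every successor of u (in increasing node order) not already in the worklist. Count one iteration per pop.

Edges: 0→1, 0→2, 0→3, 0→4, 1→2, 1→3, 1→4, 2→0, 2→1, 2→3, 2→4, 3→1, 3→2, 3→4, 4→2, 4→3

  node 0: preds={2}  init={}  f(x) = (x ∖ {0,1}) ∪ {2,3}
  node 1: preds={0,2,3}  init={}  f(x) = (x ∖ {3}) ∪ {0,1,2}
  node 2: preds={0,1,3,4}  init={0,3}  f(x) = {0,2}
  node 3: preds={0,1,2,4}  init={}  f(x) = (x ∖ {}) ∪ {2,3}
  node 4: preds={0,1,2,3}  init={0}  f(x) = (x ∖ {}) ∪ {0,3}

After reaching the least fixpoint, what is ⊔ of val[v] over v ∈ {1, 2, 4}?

{0,1,2,3}

Worklist (9 pops):
  #1 pop 0: in={0,3} → {2,3} (was {}); enqueue []
  #2 pop 1: in={0,2,3} → {0,1,2} (was {}); enqueue []
  #3 pop 2: in={0,1,2,3} → {0,2,3} (was {0,3}); enqueue [0,1]
  #4 pop 3: in={0,1,2,3} → {0,1,2,3} (was {}); enqueue [2]
  #5 pop 4: in={0,1,2,3} → {0,1,2,3} (was {0}); enqueue [3]
  #6 pop 0: in={0,2,3} → {2,3} (no change)
  #7 pop 1: in={0,1,2,3} → {0,1,2} (no change)
  #8 pop 2: in={0,1,2,3} → {0,2,3} (no change)
  #9 pop 3: in={0,1,2,3} → {0,1,2,3} (no change)

Fixpoint:
  val[0] = {2,3}
  val[1] = {0,1,2}
  val[2] = {0,2,3}
  val[3] = {0,1,2,3}
  val[4] = {0,1,2,3}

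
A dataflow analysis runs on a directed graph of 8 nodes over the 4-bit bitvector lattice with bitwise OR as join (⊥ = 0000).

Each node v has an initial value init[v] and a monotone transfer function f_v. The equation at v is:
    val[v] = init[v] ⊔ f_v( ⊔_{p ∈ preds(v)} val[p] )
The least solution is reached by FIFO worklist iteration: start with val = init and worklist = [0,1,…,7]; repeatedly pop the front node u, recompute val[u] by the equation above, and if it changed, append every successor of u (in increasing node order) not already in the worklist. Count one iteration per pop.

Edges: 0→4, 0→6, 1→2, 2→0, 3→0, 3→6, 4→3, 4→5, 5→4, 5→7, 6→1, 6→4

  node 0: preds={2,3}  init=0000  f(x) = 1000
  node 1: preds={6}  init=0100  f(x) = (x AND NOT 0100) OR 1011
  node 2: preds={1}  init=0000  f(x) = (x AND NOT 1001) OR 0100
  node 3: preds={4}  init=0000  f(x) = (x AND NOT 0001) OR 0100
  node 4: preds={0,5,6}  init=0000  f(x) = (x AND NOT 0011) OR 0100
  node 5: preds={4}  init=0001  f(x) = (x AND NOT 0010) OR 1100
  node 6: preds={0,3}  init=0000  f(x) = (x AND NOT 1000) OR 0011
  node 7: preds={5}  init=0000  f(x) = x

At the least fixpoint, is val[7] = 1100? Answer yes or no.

no

Iteration log — 14 steps:
  step 1. node 0  ⊔preds=0000  new=1000  old=0000  +wl: 
  step 2. node 1  ⊔preds=0000  new=1111  old=0100  +wl: 
  step 3. node 2  ⊔preds=1111  new=0110  old=0000  +wl: 0
  step 4. node 3  ⊔preds=0000  new=0100  old=0000  +wl: 
  step 5. node 4  ⊔preds=1001  new=1100  old=0000  +wl: 3
  step 6. node 5  ⊔preds=1100  new=1101  old=0001  +wl: 4
  step 7. node 6  ⊔preds=1100  new=0111  old=0000  +wl: 1
  step 8. node 7  ⊔preds=1101  new=1101  old=0000  +wl: 
  step 9. node 0  ⊔preds=0110  new=1000  stable
  step 10. node 3  ⊔preds=1100  new=1100  old=0100  +wl: 0,6
  step 11. node 4  ⊔preds=1111  new=1100  stable
  step 12. node 1  ⊔preds=0111  new=1111  stable
  step 13. node 0  ⊔preds=1110  new=1000  stable
  step 14. node 6  ⊔preds=1100  new=0111  stable

Least fixpoint reached:
  node 0: 1000
  node 1: 1111
  node 2: 0110
  node 3: 1100
  node 4: 1100
  node 5: 1101
  node 6: 0111
  node 7: 1101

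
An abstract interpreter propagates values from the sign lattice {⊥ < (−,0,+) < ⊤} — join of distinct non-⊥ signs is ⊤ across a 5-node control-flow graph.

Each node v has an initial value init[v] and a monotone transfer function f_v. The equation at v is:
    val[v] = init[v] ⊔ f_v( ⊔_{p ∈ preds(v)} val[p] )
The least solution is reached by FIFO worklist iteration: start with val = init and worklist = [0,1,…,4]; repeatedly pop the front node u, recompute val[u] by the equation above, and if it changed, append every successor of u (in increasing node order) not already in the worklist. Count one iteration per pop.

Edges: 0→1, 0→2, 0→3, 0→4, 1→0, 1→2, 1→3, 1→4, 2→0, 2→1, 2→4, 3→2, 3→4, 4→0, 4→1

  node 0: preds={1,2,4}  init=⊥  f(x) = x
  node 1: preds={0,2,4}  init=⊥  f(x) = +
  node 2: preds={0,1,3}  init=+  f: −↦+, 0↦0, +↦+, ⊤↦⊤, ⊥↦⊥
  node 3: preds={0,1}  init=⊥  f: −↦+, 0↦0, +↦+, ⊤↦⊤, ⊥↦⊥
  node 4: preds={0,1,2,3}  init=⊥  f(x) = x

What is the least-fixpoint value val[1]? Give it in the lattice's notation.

Trace (8 dequeues):
  [1] u=0 | in + | out + | prev ⊥ | push {}
  [2] u=1 | in + | out + | prev ⊥ | push {0}
  [3] u=2 | in + | out + | ==
  [4] u=3 | in + | out + | prev ⊥ | push {2}
  [5] u=4 | in + | out + | prev ⊥ | push {1}
  [6] u=0 | in + | out + | ==
  [7] u=2 | in + | out + | ==
  [8] u=1 | in + | out + | ==

Converged values:
  [0] +
  [1] +
  [2] +
  [3] +
  [4] +

+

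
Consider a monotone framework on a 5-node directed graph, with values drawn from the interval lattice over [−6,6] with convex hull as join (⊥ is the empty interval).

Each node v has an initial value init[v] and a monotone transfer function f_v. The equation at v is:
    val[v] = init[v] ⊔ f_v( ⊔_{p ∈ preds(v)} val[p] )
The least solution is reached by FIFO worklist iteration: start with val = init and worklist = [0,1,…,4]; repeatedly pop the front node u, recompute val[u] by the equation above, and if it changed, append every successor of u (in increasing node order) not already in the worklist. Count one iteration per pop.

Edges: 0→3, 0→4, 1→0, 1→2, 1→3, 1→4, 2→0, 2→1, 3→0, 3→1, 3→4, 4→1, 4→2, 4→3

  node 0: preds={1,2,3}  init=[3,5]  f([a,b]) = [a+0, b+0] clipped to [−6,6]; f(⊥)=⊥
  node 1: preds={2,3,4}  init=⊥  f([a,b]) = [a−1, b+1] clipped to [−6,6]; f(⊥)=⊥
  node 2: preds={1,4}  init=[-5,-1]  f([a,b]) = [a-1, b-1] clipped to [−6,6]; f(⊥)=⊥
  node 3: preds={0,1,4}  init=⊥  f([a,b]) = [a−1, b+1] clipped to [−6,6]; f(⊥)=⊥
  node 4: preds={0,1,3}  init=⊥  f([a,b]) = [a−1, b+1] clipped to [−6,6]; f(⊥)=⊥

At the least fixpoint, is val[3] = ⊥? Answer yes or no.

no

Trace (12 dequeues):
  [1] u=0 | in [-5,-1] | out [-5,5] | prev [3,5] | push {}
  [2] u=1 | in [-5,-1] | out [-6,0] | prev ⊥ | push {0}
  [3] u=2 | in [-6,0] | out [-6,-1] | prev [-5,-1] | push {1}
  [4] u=3 | in [-6,5] | out [-6,6] | prev ⊥ | push {}
  [5] u=4 | in [-6,6] | out [-6,6] | prev ⊥ | push {2,3}
  [6] u=0 | in [-6,6] | out [-6,6] | prev [-5,5] | push {4}
  [7] u=1 | in [-6,6] | out [-6,6] | prev [-6,0] | push {0}
  [8] u=2 | in [-6,6] | out [-6,5] | prev [-6,-1] | push {1}
  [9] u=3 | in [-6,6] | out [-6,6] | ==
  [10] u=4 | in [-6,6] | out [-6,6] | ==
  [11] u=0 | in [-6,6] | out [-6,6] | ==
  [12] u=1 | in [-6,6] | out [-6,6] | ==

Converged values:
  [0] [-6,6]
  [1] [-6,6]
  [2] [-6,5]
  [3] [-6,6]
  [4] [-6,6]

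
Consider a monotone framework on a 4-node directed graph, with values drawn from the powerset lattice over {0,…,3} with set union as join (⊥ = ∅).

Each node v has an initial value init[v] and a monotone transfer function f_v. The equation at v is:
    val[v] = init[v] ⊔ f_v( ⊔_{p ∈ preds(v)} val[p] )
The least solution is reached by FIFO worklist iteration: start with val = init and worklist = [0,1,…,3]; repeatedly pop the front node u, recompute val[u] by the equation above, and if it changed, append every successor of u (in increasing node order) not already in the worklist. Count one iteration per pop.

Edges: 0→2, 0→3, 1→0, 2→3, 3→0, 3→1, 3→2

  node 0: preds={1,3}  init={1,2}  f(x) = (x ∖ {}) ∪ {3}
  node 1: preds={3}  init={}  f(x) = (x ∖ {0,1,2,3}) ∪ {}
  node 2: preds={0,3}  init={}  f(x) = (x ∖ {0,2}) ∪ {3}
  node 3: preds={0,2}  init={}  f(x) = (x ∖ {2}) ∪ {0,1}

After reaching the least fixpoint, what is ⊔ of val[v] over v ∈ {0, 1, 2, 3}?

{0,1,2,3}

Iteration log — 8 steps:
  step 1. node 0  ⊔preds={}  new={1,2,3}  old={1,2}  +wl: 
  step 2. node 1  ⊔preds={}  new={}  stable
  step 3. node 2  ⊔preds={1,2,3}  new={1,3}  old={}  +wl: 
  step 4. node 3  ⊔preds={1,2,3}  new={0,1,3}  old={}  +wl: 0,1,2
  step 5. node 0  ⊔preds={0,1,3}  new={0,1,2,3}  old={1,2,3}  +wl: 3
  step 6. node 1  ⊔preds={0,1,3}  new={}  stable
  step 7. node 2  ⊔preds={0,1,2,3}  new={1,3}  stable
  step 8. node 3  ⊔preds={0,1,2,3}  new={0,1,3}  stable

Least fixpoint reached:
  node 0: {0,1,2,3}
  node 1: {}
  node 2: {1,3}
  node 3: {0,1,3}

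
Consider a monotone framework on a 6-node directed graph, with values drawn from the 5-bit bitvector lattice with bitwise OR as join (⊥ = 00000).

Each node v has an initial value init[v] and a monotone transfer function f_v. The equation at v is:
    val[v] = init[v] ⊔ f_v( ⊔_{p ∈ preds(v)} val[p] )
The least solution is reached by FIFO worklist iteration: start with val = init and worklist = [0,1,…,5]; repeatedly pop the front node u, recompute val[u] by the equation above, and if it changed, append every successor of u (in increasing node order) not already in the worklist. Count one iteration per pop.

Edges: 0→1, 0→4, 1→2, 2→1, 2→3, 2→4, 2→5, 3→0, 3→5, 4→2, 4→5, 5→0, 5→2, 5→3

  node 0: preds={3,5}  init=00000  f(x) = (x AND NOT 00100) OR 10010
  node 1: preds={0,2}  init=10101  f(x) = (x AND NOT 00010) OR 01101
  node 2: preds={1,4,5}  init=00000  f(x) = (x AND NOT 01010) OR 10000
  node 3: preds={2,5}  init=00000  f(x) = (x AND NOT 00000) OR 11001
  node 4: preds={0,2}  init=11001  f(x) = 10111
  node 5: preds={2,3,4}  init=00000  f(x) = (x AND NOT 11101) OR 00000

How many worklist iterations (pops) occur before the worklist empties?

Trace (14 dequeues):
  [1] u=0 | in 00000 | out 10010 | prev 00000 | push {}
  [2] u=1 | in 10010 | out 11101 | prev 10101 | push {}
  [3] u=2 | in 11101 | out 10101 | prev 00000 | push {1}
  [4] u=3 | in 10101 | out 11101 | prev 00000 | push {0}
  [5] u=4 | in 10111 | out 11111 | prev 11001 | push {2}
  [6] u=5 | in 11111 | out 00010 | prev 00000 | push {3}
  [7] u=1 | in 10111 | out 11101 | ==
  [8] u=0 | in 11111 | out 11011 | prev 10010 | push {1,4}
  [9] u=2 | in 11111 | out 10101 | ==
  [10] u=3 | in 10111 | out 11111 | prev 11101 | push {0,5}
  [11] u=1 | in 11111 | out 11101 | ==
  [12] u=4 | in 11111 | out 11111 | ==
  [13] u=0 | in 11111 | out 11011 | ==
  [14] u=5 | in 11111 | out 00010 | ==

Converged values:
  [0] 11011
  [1] 11101
  [2] 10101
  [3] 11111
  [4] 11111
  [5] 00010

14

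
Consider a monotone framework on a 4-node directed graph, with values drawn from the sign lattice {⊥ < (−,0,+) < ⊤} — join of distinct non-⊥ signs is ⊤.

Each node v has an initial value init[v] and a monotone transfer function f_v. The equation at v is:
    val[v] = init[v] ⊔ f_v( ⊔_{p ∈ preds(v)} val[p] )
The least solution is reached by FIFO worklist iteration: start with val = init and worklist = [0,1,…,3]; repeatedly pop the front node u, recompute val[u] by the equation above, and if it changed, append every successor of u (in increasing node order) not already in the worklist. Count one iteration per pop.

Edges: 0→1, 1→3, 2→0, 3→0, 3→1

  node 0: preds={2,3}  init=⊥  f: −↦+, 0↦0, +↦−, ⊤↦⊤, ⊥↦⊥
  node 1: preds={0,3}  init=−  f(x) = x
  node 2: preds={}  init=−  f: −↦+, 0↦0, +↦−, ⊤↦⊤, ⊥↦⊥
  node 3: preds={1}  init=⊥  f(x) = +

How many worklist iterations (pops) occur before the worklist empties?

6

Iteration log — 6 steps:
  step 1. node 0  ⊔preds=−  new=+  old=⊥  +wl: 
  step 2. node 1  ⊔preds=+  new=⊤  old=−  +wl: 
  step 3. node 2  ⊔preds=⊥  new=−  stable
  step 4. node 3  ⊔preds=⊤  new=+  old=⊥  +wl: 0,1
  step 5. node 0  ⊔preds=⊤  new=⊤  old=+  +wl: 
  step 6. node 1  ⊔preds=⊤  new=⊤  stable

Least fixpoint reached:
  node 0: ⊤
  node 1: ⊤
  node 2: −
  node 3: +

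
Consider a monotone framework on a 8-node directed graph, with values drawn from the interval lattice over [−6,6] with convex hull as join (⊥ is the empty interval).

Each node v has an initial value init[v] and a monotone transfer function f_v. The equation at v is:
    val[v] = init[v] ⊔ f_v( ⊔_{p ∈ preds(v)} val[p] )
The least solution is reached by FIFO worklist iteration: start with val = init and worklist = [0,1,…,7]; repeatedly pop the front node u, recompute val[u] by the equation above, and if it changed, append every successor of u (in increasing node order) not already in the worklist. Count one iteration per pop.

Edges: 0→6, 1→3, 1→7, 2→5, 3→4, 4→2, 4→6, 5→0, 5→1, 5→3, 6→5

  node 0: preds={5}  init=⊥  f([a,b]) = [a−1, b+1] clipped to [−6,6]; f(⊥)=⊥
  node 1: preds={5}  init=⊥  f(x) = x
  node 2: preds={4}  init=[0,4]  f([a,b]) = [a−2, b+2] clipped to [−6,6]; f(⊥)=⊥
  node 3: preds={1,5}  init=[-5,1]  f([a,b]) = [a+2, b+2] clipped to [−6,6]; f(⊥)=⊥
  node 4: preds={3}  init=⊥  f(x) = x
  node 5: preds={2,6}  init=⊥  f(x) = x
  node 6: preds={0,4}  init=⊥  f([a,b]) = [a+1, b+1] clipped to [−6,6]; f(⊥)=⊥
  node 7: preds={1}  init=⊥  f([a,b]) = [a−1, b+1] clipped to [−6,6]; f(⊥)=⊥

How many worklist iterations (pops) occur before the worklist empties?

Iteration log — 29 steps:
  step 1. node 0  ⊔preds=⊥  new=⊥  stable
  step 2. node 1  ⊔preds=⊥  new=⊥  stable
  step 3. node 2  ⊔preds=⊥  new=[0,4]  stable
  step 4. node 3  ⊔preds=⊥  new=[-5,1]  stable
  step 5. node 4  ⊔preds=[-5,1]  new=[-5,1]  old=⊥  +wl: 2
  step 6. node 5  ⊔preds=[0,4]  new=[0,4]  old=⊥  +wl: 0,1,3
  step 7. node 6  ⊔preds=[-5,1]  new=[-4,2]  old=⊥  +wl: 5
  step 8. node 7  ⊔preds=⊥  new=⊥  stable
  step 9. node 2  ⊔preds=[-5,1]  new=[-6,4]  old=[0,4]  +wl: 
  step 10. node 0  ⊔preds=[0,4]  new=[-1,5]  old=⊥  +wl: 6
  step 11. node 1  ⊔preds=[0,4]  new=[0,4]  old=⊥  +wl: 7
  step 12. node 3  ⊔preds=[0,4]  new=[-5,6]  old=[-5,1]  +wl: 4
  step 13. node 5  ⊔preds=[-6,4]  new=[-6,4]  old=[0,4]  +wl: 0,1,3
  step 14. node 6  ⊔preds=[-5,5]  new=[-4,6]  old=[-4,2]  +wl: 5
  step 15. node 7  ⊔preds=[0,4]  new=[-1,5]  old=⊥  +wl: 
  step 16. node 4  ⊔preds=[-5,6]  new=[-5,6]  old=[-5,1]  +wl: 2,6
  step 17. node 0  ⊔preds=[-6,4]  new=[-6,5]  old=[-1,5]  +wl: 
  step 18. node 1  ⊔preds=[-6,4]  new=[-6,4]  old=[0,4]  +wl: 7
  step 19. node 3  ⊔preds=[-6,4]  new=[-5,6]  stable
  step 20. node 5  ⊔preds=[-6,6]  new=[-6,6]  old=[-6,4]  +wl: 0,1,3
  step 21. node 2  ⊔preds=[-5,6]  new=[-6,6]  old=[-6,4]  +wl: 5
  step 22. node 6  ⊔preds=[-6,6]  new=[-5,6]  old=[-4,6]  +wl: 
  step 23. node 7  ⊔preds=[-6,4]  new=[-6,5]  old=[-1,5]  +wl: 
  step 24. node 0  ⊔preds=[-6,6]  new=[-6,6]  old=[-6,5]  +wl: 6
  step 25. node 1  ⊔preds=[-6,6]  new=[-6,6]  old=[-6,4]  +wl: 7
  step 26. node 3  ⊔preds=[-6,6]  new=[-5,6]  stable
  step 27. node 5  ⊔preds=[-6,6]  new=[-6,6]  stable
  step 28. node 6  ⊔preds=[-6,6]  new=[-5,6]  stable
  step 29. node 7  ⊔preds=[-6,6]  new=[-6,6]  old=[-6,5]  +wl: 

Least fixpoint reached:
  node 0: [-6,6]
  node 1: [-6,6]
  node 2: [-6,6]
  node 3: [-5,6]
  node 4: [-5,6]
  node 5: [-6,6]
  node 6: [-5,6]
  node 7: [-6,6]

29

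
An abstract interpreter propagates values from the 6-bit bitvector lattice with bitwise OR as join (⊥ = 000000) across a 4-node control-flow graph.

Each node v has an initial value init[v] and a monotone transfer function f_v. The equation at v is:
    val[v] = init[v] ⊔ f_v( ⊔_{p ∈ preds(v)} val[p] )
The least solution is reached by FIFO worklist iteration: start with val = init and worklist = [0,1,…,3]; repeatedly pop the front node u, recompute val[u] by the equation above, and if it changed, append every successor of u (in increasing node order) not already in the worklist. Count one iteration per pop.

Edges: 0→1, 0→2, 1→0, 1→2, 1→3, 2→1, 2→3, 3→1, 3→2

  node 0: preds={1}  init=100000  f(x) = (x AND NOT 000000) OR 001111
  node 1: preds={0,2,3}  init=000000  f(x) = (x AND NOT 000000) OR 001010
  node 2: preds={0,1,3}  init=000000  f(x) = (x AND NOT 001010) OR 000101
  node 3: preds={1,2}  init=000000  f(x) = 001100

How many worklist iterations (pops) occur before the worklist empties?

Worklist (7 pops):
  #1 pop 0: in=000000 → 101111 (was 100000); enqueue []
  #2 pop 1: in=101111 → 101111 (was 000000); enqueue [0]
  #3 pop 2: in=101111 → 100101 (was 000000); enqueue [1]
  #4 pop 3: in=101111 → 001100 (was 000000); enqueue [2]
  #5 pop 0: in=101111 → 101111 (no change)
  #6 pop 1: in=101111 → 101111 (no change)
  #7 pop 2: in=101111 → 100101 (no change)

Fixpoint:
  val[0] = 101111
  val[1] = 101111
  val[2] = 100101
  val[3] = 001100

7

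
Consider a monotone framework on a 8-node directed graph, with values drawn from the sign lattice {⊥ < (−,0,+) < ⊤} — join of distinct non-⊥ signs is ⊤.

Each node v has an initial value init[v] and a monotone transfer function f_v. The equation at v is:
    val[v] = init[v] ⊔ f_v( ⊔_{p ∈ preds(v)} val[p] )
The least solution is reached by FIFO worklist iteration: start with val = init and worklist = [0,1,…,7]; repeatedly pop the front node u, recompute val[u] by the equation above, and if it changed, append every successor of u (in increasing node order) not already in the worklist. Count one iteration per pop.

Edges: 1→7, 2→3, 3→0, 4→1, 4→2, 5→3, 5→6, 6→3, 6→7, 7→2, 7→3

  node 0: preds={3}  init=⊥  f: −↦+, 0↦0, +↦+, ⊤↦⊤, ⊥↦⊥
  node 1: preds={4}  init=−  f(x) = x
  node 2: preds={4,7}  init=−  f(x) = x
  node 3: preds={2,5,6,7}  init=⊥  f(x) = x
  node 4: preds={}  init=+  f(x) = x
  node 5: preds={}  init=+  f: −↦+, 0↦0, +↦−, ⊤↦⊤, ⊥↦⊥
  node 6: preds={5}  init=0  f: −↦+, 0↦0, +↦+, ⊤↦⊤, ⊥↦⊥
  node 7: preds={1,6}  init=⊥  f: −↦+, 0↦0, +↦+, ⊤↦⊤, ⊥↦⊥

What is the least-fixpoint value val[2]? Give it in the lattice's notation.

⊤

Iteration log — 11 steps:
  step 1. node 0  ⊔preds=⊥  new=⊥  stable
  step 2. node 1  ⊔preds=+  new=⊤  old=−  +wl: 
  step 3. node 2  ⊔preds=+  new=⊤  old=−  +wl: 
  step 4. node 3  ⊔preds=⊤  new=⊤  old=⊥  +wl: 0
  step 5. node 4  ⊔preds=⊥  new=+  stable
  step 6. node 5  ⊔preds=⊥  new=+  stable
  step 7. node 6  ⊔preds=+  new=⊤  old=0  +wl: 3
  step 8. node 7  ⊔preds=⊤  new=⊤  old=⊥  +wl: 2
  step 9. node 0  ⊔preds=⊤  new=⊤  old=⊥  +wl: 
  step 10. node 3  ⊔preds=⊤  new=⊤  stable
  step 11. node 2  ⊔preds=⊤  new=⊤  stable

Least fixpoint reached:
  node 0: ⊤
  node 1: ⊤
  node 2: ⊤
  node 3: ⊤
  node 4: +
  node 5: +
  node 6: ⊤
  node 7: ⊤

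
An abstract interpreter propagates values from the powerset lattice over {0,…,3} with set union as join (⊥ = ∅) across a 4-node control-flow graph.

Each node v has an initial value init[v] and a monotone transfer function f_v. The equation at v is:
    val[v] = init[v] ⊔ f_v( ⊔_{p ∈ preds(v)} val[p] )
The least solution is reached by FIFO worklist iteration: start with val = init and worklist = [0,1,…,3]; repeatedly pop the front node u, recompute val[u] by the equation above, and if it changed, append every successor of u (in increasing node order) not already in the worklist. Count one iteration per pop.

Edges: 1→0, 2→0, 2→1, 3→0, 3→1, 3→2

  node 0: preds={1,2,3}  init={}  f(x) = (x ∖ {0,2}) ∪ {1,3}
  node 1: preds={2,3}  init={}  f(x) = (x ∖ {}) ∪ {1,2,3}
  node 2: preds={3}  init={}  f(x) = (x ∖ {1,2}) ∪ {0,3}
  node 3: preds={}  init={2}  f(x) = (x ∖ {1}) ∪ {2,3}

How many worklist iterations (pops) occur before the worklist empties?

8

Worklist (8 pops):
  #1 pop 0: in={2} → {1,3} (was {}); enqueue []
  #2 pop 1: in={2} → {1,2,3} (was {}); enqueue [0]
  #3 pop 2: in={2} → {0,3} (was {}); enqueue [1]
  #4 pop 3: in={} → {2,3} (was {2}); enqueue [2]
  #5 pop 0: in={0,1,2,3} → {1,3} (no change)
  #6 pop 1: in={0,2,3} → {0,1,2,3} (was {1,2,3}); enqueue [0]
  #7 pop 2: in={2,3} → {0,3} (no change)
  #8 pop 0: in={0,1,2,3} → {1,3} (no change)

Fixpoint:
  val[0] = {1,3}
  val[1] = {0,1,2,3}
  val[2] = {0,3}
  val[3] = {2,3}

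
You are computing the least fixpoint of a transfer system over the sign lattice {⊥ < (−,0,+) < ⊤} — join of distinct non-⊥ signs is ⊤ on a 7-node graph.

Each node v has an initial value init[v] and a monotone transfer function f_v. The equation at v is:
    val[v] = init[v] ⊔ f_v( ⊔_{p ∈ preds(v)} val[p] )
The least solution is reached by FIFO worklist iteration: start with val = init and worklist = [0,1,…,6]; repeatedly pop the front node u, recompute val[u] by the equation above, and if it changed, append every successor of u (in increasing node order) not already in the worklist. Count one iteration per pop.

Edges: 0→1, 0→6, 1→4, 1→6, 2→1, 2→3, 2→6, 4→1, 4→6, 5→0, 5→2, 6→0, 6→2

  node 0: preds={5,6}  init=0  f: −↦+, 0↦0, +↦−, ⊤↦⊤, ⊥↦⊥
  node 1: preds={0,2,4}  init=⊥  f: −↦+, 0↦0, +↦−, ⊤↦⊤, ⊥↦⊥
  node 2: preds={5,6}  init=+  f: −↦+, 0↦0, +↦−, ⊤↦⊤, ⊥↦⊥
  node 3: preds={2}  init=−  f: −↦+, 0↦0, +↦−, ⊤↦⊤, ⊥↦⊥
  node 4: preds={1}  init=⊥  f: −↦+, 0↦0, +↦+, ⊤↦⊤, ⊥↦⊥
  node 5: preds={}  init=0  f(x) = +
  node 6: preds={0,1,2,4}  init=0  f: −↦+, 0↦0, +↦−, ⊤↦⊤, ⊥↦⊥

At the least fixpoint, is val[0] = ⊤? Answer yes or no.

yes

Worklist (12 pops):
  #1 pop 0: in=0 → 0 (no change)
  #2 pop 1: in=⊤ → ⊤ (was ⊥); enqueue []
  #3 pop 2: in=0 → ⊤ (was +); enqueue [1]
  #4 pop 3: in=⊤ → ⊤ (was −); enqueue []
  #5 pop 4: in=⊤ → ⊤ (was ⊥); enqueue []
  #6 pop 5: in=⊥ → ⊤ (was 0); enqueue [0,2]
  #7 pop 6: in=⊤ → ⊤ (was 0); enqueue []
  #8 pop 1: in=⊤ → ⊤ (no change)
  #9 pop 0: in=⊤ → ⊤ (was 0); enqueue [1,6]
  #10 pop 2: in=⊤ → ⊤ (no change)
  #11 pop 1: in=⊤ → ⊤ (no change)
  #12 pop 6: in=⊤ → ⊤ (no change)

Fixpoint:
  val[0] = ⊤
  val[1] = ⊤
  val[2] = ⊤
  val[3] = ⊤
  val[4] = ⊤
  val[5] = ⊤
  val[6] = ⊤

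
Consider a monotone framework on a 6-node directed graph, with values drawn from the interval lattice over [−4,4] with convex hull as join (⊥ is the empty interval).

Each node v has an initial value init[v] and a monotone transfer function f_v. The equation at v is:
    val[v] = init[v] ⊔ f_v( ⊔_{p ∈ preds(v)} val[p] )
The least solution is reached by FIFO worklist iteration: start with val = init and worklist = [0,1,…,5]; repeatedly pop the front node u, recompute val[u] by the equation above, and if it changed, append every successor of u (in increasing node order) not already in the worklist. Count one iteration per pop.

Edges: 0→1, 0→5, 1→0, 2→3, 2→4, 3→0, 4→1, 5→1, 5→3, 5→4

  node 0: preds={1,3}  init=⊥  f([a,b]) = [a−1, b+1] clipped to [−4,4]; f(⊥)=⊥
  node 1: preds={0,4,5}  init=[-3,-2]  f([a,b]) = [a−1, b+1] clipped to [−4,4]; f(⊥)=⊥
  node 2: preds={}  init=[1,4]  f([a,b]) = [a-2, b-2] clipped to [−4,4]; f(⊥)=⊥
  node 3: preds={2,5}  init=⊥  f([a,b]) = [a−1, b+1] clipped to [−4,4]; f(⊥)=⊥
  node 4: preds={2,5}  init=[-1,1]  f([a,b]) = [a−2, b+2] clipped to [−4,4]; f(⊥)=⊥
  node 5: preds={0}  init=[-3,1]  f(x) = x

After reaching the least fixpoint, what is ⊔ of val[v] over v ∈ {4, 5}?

[-4,4]

Trace (15 dequeues):
  [1] u=0 | in [-3,-2] | out [-4,-1] | prev ⊥ | push {}
  [2] u=1 | in [-4,1] | out [-4,2] | prev [-3,-2] | push {0}
  [3] u=2 | in ⊥ | out [1,4] | ==
  [4] u=3 | in [-3,4] | out [-4,4] | prev ⊥ | push {}
  [5] u=4 | in [-3,4] | out [-4,4] | prev [-1,1] | push {1}
  [6] u=5 | in [-4,-1] | out [-4,1] | prev [-3,1] | push {3,4}
  [7] u=0 | in [-4,4] | out [-4,4] | prev [-4,-1] | push {5}
  [8] u=1 | in [-4,4] | out [-4,4] | prev [-4,2] | push {0}
  [9] u=3 | in [-4,4] | out [-4,4] | ==
  [10] u=4 | in [-4,4] | out [-4,4] | ==
  [11] u=5 | in [-4,4] | out [-4,4] | prev [-4,1] | push {1,3,4}
  [12] u=0 | in [-4,4] | out [-4,4] | ==
  [13] u=1 | in [-4,4] | out [-4,4] | ==
  [14] u=3 | in [-4,4] | out [-4,4] | ==
  [15] u=4 | in [-4,4] | out [-4,4] | ==

Converged values:
  [0] [-4,4]
  [1] [-4,4]
  [2] [1,4]
  [3] [-4,4]
  [4] [-4,4]
  [5] [-4,4]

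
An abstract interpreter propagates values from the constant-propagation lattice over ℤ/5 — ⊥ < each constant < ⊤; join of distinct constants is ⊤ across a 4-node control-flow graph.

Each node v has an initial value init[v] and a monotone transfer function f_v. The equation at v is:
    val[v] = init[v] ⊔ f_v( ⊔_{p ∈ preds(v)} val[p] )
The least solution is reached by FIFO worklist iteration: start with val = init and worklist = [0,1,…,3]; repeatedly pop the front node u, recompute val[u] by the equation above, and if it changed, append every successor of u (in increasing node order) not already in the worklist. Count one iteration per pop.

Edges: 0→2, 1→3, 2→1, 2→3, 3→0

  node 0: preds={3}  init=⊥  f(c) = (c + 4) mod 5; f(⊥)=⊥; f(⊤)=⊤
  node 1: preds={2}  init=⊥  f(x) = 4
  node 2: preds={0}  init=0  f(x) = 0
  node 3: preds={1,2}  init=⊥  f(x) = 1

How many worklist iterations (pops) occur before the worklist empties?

Trace (6 dequeues):
  [1] u=0 | in ⊥ | out ⊥ | ==
  [2] u=1 | in 0 | out 4 | prev ⊥ | push {}
  [3] u=2 | in ⊥ | out 0 | ==
  [4] u=3 | in ⊤ | out 1 | prev ⊥ | push {0}
  [5] u=0 | in 1 | out 0 | prev ⊥ | push {2}
  [6] u=2 | in 0 | out 0 | ==

Converged values:
  [0] 0
  [1] 4
  [2] 0
  [3] 1

6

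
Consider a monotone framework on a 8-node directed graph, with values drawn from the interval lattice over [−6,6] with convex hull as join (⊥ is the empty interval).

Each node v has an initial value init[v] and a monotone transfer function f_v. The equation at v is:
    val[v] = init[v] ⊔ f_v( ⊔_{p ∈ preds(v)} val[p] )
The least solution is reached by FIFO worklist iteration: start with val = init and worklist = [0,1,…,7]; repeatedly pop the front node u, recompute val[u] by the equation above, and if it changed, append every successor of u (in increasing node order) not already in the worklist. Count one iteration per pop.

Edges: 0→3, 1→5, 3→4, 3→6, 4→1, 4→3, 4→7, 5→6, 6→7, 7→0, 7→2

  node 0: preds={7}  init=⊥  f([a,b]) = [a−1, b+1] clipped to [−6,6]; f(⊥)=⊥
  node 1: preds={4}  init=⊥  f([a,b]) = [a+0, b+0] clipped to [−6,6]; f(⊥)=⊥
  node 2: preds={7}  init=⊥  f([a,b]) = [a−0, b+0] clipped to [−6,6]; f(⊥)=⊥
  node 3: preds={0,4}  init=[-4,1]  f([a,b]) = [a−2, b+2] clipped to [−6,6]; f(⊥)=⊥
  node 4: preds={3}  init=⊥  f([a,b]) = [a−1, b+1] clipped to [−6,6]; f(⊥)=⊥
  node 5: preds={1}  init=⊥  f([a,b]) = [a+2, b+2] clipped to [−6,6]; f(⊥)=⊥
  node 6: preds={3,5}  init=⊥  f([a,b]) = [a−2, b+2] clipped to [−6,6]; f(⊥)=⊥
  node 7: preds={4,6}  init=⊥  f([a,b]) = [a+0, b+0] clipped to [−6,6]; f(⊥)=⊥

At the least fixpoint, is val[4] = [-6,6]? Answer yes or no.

yes

Trace (28 dequeues):
  [1] u=0 | in ⊥ | out ⊥ | ==
  [2] u=1 | in ⊥ | out ⊥ | ==
  [3] u=2 | in ⊥ | out ⊥ | ==
  [4] u=3 | in ⊥ | out [-4,1] | ==
  [5] u=4 | in [-4,1] | out [-5,2] | prev ⊥ | push {1,3}
  [6] u=5 | in ⊥ | out ⊥ | ==
  [7] u=6 | in [-4,1] | out [-6,3] | prev ⊥ | push {}
  [8] u=7 | in [-6,3] | out [-6,3] | prev ⊥ | push {0,2}
  [9] u=1 | in [-5,2] | out [-5,2] | prev ⊥ | push {5}
  [10] u=3 | in [-5,2] | out [-6,4] | prev [-4,1] | push {4,6}
  [11] u=0 | in [-6,3] | out [-6,4] | prev ⊥ | push {3}
  [12] u=2 | in [-6,3] | out [-6,3] | prev ⊥ | push {}
  [13] u=5 | in [-5,2] | out [-3,4] | prev ⊥ | push {}
  [14] u=4 | in [-6,4] | out [-6,5] | prev [-5,2] | push {1,7}
  [15] u=6 | in [-6,4] | out [-6,6] | prev [-6,3] | push {}
  [16] u=3 | in [-6,5] | out [-6,6] | prev [-6,4] | push {4,6}
  [17] u=1 | in [-6,5] | out [-6,5] | prev [-5,2] | push {5}
  [18] u=7 | in [-6,6] | out [-6,6] | prev [-6,3] | push {0,2}
  [19] u=4 | in [-6,6] | out [-6,6] | prev [-6,5] | push {1,3,7}
  [20] u=6 | in [-6,6] | out [-6,6] | ==
  [21] u=5 | in [-6,5] | out [-4,6] | prev [-3,4] | push {6}
  [22] u=0 | in [-6,6] | out [-6,6] | prev [-6,4] | push {}
  [23] u=2 | in [-6,6] | out [-6,6] | prev [-6,3] | push {}
  [24] u=1 | in [-6,6] | out [-6,6] | prev [-6,5] | push {5}
  [25] u=3 | in [-6,6] | out [-6,6] | ==
  [26] u=7 | in [-6,6] | out [-6,6] | ==
  [27] u=6 | in [-6,6] | out [-6,6] | ==
  [28] u=5 | in [-6,6] | out [-4,6] | ==

Converged values:
  [0] [-6,6]
  [1] [-6,6]
  [2] [-6,6]
  [3] [-6,6]
  [4] [-6,6]
  [5] [-4,6]
  [6] [-6,6]
  [7] [-6,6]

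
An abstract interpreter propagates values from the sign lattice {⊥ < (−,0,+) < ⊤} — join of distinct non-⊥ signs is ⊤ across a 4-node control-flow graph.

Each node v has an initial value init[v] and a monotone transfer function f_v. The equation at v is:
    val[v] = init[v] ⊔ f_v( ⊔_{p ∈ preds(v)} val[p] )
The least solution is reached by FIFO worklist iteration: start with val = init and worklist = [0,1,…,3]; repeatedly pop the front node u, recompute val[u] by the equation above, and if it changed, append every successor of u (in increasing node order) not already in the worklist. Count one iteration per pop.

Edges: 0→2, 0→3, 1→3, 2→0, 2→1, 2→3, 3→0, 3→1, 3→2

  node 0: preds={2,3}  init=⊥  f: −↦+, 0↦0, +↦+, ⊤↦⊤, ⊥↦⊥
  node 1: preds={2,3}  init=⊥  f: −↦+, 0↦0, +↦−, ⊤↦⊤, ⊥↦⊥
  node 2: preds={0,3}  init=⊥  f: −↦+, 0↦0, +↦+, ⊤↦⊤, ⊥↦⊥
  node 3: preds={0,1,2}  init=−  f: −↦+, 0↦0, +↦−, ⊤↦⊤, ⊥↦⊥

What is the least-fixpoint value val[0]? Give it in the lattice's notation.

Worklist (8 pops):
  #1 pop 0: in=− → + (was ⊥); enqueue []
  #2 pop 1: in=− → + (was ⊥); enqueue []
  #3 pop 2: in=⊤ → ⊤ (was ⊥); enqueue [0,1]
  #4 pop 3: in=⊤ → ⊤ (was −); enqueue [2]
  #5 pop 0: in=⊤ → ⊤ (was +); enqueue [3]
  #6 pop 1: in=⊤ → ⊤ (was +); enqueue []
  #7 pop 2: in=⊤ → ⊤ (no change)
  #8 pop 3: in=⊤ → ⊤ (no change)

Fixpoint:
  val[0] = ⊤
  val[1] = ⊤
  val[2] = ⊤
  val[3] = ⊤

⊤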